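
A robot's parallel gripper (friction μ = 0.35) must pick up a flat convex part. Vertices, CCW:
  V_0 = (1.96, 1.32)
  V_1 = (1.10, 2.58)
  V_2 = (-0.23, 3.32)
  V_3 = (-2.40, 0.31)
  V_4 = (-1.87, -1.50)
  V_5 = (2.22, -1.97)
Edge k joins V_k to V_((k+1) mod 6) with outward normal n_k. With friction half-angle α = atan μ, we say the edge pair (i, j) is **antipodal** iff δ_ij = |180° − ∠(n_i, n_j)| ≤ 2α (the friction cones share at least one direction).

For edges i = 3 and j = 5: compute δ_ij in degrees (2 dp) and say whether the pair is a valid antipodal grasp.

α = atan 0.35 = 19.29°;  2α = 38.58°
edge 3: e_3 = (+0.53, -1.81);  n_3 = (-0.9597, -0.2810)
edge 5: e_5 = (-0.26, +3.29);  n_5 = (+0.9969, +0.0788)
∠(n_3, n_5) = 168.20°
δ = |180° − 168.20°| = 11.80°
11.80° ≤ 2α = 38.58°  →  valid

δ = 11.80°, valid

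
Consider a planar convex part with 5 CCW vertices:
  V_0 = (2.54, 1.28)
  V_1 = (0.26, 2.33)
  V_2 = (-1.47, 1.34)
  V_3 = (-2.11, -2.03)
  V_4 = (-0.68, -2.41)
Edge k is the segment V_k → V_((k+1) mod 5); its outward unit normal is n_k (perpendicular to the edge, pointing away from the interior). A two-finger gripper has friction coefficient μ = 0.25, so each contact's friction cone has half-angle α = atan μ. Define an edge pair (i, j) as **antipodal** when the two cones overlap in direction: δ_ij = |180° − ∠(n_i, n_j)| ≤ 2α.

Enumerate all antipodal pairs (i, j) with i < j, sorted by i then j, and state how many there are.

count = 2; pairs: (0,3), (1,4)

α = atan 0.25 = 14.04°;  2α = 28.07°
n_0 = (+0.4183, +0.9083)
n_1 = (-0.4967, +0.8679)
n_2 = (-0.9824, +0.1866)
n_3 = (-0.2568, -0.9665)
n_4 = (+0.7535, -0.6575)
  (0,1): δ = 125.49°  ·
  (0,2): δ = 76.03°  ·
  (0,3): δ = 9.85°  ✓
  (0,4): δ = 73.62°  ·
  (1,2): δ = 130.53°  ·
  (1,3): δ = 44.66°  ·
  (1,4): δ = 19.11°  ✓
  (2,3): δ = 94.13°  ·
  (2,4): δ = 30.36°  ·
  (3,4): δ = 116.23°  ·
antipodal pairs: 2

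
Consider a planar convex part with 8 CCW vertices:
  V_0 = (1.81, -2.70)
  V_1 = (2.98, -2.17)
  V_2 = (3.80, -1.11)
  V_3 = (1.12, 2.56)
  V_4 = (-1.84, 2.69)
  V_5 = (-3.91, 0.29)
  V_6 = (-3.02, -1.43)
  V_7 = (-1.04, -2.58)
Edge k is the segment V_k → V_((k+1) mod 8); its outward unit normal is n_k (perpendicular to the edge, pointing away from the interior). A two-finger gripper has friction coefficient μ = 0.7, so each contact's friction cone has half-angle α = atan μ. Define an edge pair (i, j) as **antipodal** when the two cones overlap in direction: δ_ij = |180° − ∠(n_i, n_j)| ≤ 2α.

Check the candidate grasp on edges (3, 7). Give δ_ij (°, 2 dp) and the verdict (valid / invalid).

α = atan 0.7 = 34.99°;  2α = 69.98°
edge 3: e_3 = (-2.96, +0.13);  n_3 = (+0.0439, +0.9990)
edge 7: e_7 = (+2.85, -0.12);  n_7 = (-0.0421, -0.9991)
∠(n_3, n_7) = 179.90°
δ = |180° − 179.90°| = 0.10°
0.10° ≤ 2α = 69.98°  →  valid

δ = 0.10°, valid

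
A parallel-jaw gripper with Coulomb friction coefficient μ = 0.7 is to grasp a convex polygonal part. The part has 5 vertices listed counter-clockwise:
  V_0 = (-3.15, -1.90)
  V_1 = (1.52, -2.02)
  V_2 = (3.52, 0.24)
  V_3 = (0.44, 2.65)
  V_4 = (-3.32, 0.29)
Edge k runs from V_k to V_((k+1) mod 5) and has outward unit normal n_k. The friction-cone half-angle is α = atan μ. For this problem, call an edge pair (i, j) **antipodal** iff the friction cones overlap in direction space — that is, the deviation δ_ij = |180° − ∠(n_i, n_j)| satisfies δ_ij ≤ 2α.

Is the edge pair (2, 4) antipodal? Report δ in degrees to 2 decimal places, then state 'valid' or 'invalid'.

α = atan 0.7 = 34.99°;  2α = 69.98°
edge 2: e_2 = (-3.08, +2.41);  n_2 = (+0.6162, +0.7876)
edge 4: e_4 = (+0.17, -2.19);  n_4 = (-0.9970, -0.0774)
∠(n_2, n_4) = 132.48°
δ = |180° − 132.48°| = 47.52°
47.52° ≤ 2α = 69.98°  →  valid

δ = 47.52°, valid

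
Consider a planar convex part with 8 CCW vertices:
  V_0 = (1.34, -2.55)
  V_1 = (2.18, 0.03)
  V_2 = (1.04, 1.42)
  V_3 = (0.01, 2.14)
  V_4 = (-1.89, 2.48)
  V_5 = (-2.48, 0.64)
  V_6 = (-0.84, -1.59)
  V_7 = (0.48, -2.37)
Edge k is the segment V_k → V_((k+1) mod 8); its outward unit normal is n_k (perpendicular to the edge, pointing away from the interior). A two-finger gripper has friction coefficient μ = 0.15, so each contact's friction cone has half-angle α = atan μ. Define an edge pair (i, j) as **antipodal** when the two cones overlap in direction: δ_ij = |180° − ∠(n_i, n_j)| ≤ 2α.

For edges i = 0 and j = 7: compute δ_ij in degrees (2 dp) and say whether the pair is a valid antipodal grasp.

α = atan 0.15 = 8.53°;  2α = 17.06°
edge 0: e_0 = (+0.84, +2.58);  n_0 = (+0.9509, -0.3096)
edge 7: e_7 = (+0.86, -0.18);  n_7 = (-0.2049, -0.9788)
∠(n_0, n_7) = 83.79°
δ = |180° − 83.79°| = 96.21°
96.21° > 2α = 17.06°  →  invalid

δ = 96.21°, invalid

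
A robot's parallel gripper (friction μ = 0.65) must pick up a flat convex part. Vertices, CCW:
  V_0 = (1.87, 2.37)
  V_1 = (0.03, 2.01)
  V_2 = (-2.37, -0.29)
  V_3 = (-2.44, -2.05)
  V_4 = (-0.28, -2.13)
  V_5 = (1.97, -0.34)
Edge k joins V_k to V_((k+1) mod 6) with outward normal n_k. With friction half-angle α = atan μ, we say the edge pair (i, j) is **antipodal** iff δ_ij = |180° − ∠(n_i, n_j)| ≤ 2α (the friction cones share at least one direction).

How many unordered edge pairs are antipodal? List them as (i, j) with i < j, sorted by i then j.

α = atan 0.65 = 33.02°;  2α = 66.05°
n_0 = (-0.1920, +0.9814)
n_1 = (-0.6919, +0.7220)
n_2 = (-0.9992, +0.0397)
n_3 = (-0.0370, -0.9993)
n_4 = (+0.6226, -0.7826)
n_5 = (+0.9993, +0.0369)
  (0,1): δ = 147.29°  ·
  (0,2): δ = 103.35°  ·
  (0,3): δ = 13.19°  ✓
  (0,4): δ = 27.43°  ✓
  (0,5): δ = 81.04°  ·
  (1,2): δ = 136.06°  ·
  (1,3): δ = 45.90°  ✓
  (1,4): δ = 5.28°  ✓
  (1,5): δ = 48.33°  ✓
  (2,3): δ = 89.84°  ·
  (2,4): δ = 49.22°  ✓
  (2,5): δ = 4.39°  ✓
  (3,4): δ = 139.37°  ·
  (3,5): δ = 85.77°  ·
  (4,5): δ = 126.39°  ·
antipodal pairs: 7

count = 7; pairs: (0,3), (0,4), (1,3), (1,4), (1,5), (2,4), (2,5)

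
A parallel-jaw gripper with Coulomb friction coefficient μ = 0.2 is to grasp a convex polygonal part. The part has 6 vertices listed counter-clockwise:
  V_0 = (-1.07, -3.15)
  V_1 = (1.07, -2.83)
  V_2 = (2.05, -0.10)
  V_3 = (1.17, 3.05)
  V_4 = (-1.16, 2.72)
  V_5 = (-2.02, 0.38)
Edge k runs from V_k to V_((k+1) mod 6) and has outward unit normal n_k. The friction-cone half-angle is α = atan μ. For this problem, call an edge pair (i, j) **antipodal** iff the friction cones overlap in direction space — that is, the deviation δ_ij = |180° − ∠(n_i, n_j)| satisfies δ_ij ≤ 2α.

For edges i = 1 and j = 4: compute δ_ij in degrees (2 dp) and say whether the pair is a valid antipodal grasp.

δ = 0.43°, valid

α = atan 0.2 = 11.31°;  2α = 22.62°
edge 1: e_1 = (+0.98, +2.73);  n_1 = (+0.9412, -0.3379)
edge 4: e_4 = (-0.86, -2.34);  n_4 = (-0.9386, +0.3450)
∠(n_1, n_4) = 179.57°
δ = |180° − 179.57°| = 0.43°
0.43° ≤ 2α = 22.62°  →  valid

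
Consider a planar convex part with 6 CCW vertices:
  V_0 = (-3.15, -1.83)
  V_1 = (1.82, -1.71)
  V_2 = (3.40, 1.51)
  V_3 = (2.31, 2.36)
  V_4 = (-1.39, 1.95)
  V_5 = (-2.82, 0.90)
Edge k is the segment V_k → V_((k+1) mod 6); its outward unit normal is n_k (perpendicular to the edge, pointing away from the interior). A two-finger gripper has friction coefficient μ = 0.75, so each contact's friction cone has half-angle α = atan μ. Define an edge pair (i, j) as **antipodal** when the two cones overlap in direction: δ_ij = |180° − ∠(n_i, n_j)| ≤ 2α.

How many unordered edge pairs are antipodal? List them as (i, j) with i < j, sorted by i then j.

α = atan 0.75 = 36.87°;  2α = 73.74°
n_0 = (+0.0241, -0.9997)
n_1 = (+0.8977, -0.4405)
n_2 = (+0.6149, +0.7886)
n_3 = (-0.1101, +0.9939)
n_4 = (-0.5919, +0.8060)
n_5 = (-0.9928, +0.1200)
  (0,1): δ = 117.52°  ·
  (0,2): δ = 39.33°  ✓
  (0,3): δ = 4.94°  ✓
  (0,4): δ = 34.91°  ✓
  (0,5): δ = 81.72°  ·
  (1,2): δ = 101.81°  ·
  (1,3): δ = 57.54°  ✓
  (1,4): δ = 27.58°  ✓
  (1,5): δ = 19.24°  ✓
  (2,3): δ = 135.73°  ·
  (2,4): δ = 105.76°  ·
  (2,5): δ = 58.94°  ✓
  (3,4): δ = 150.03°  ·
  (3,5): δ = 103.22°  ·
  (4,5): δ = 133.18°  ·
antipodal pairs: 7

count = 7; pairs: (0,2), (0,3), (0,4), (1,3), (1,4), (1,5), (2,5)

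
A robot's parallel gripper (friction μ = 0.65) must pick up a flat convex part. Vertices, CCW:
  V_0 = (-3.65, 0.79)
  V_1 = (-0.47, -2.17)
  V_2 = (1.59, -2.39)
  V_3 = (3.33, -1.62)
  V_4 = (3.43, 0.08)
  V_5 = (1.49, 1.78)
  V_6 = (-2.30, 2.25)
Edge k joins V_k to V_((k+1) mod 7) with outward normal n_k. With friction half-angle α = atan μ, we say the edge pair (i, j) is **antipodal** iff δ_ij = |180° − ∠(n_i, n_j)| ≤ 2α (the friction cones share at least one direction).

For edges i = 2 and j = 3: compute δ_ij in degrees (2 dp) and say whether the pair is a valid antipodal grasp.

δ = 117.24°, invalid

α = atan 0.65 = 33.02°;  2α = 66.05°
edge 2: e_2 = (+1.74, +0.77);  n_2 = (+0.4047, -0.9145)
edge 3: e_3 = (+0.10, +1.70);  n_3 = (+0.9983, -0.0587)
∠(n_2, n_3) = 62.76°
δ = |180° − 62.76°| = 117.24°
117.24° > 2α = 66.05°  →  invalid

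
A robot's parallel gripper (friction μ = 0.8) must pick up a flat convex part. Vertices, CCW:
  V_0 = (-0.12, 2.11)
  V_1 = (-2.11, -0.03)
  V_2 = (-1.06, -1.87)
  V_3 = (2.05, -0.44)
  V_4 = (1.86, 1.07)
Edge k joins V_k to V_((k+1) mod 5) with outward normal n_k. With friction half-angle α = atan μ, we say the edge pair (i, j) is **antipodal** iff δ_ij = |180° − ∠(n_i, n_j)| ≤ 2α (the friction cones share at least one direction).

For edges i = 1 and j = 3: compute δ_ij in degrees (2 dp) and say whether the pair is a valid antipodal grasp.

δ = 22.54°, valid

α = atan 0.8 = 38.66°;  2α = 77.32°
edge 1: e_1 = (+1.05, -1.84);  n_1 = (-0.8685, -0.4956)
edge 3: e_3 = (-0.19, +1.51);  n_3 = (+0.9922, +0.1248)
∠(n_1, n_3) = 157.46°
δ = |180° − 157.46°| = 22.54°
22.54° ≤ 2α = 77.32°  →  valid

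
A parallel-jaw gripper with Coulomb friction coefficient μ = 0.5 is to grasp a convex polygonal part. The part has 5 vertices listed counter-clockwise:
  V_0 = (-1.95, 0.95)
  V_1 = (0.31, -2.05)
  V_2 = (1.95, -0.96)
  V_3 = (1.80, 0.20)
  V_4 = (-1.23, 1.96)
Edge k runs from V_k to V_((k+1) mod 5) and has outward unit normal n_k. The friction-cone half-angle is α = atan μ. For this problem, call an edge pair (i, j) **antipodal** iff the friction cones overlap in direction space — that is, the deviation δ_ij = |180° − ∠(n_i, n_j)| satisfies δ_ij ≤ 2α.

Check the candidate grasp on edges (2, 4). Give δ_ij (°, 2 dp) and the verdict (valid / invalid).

δ = 42.85°, valid

α = atan 0.5 = 26.57°;  2α = 53.13°
edge 2: e_2 = (-0.15, +1.16);  n_2 = (+0.9917, +0.1282)
edge 4: e_4 = (-0.72, -1.01);  n_4 = (-0.8143, +0.5805)
∠(n_2, n_4) = 137.15°
δ = |180° − 137.15°| = 42.85°
42.85° ≤ 2α = 53.13°  →  valid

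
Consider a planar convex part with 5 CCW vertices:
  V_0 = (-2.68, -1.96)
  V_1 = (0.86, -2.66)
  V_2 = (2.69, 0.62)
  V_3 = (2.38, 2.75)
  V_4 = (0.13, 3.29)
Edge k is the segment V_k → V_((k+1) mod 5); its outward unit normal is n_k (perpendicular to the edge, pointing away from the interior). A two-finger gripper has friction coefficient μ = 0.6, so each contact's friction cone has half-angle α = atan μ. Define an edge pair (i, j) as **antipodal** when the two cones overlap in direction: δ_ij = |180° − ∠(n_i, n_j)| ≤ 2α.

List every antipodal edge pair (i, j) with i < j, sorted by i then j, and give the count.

α = atan 0.6 = 30.96°;  2α = 61.93°
n_0 = (-0.1940, -0.9810)
n_1 = (+0.8733, -0.4872)
n_2 = (+0.9896, +0.1440)
n_3 = (+0.2334, +0.9724)
n_4 = (-0.8817, +0.4719)
  (0,1): δ = 107.97°  ·
  (0,2): δ = 70.53°  ·
  (0,3): δ = 2.31°  ✓
  (0,4): δ = 73.03°  ·
  (1,2): δ = 142.56°  ·
  (1,3): δ = 74.34°  ·
  (1,4): δ = 1.00°  ✓
  (2,3): δ = 111.78°  ·
  (2,4): δ = 36.44°  ✓
  (3,4): δ = 104.66°  ·
antipodal pairs: 3

count = 3; pairs: (0,3), (1,4), (2,4)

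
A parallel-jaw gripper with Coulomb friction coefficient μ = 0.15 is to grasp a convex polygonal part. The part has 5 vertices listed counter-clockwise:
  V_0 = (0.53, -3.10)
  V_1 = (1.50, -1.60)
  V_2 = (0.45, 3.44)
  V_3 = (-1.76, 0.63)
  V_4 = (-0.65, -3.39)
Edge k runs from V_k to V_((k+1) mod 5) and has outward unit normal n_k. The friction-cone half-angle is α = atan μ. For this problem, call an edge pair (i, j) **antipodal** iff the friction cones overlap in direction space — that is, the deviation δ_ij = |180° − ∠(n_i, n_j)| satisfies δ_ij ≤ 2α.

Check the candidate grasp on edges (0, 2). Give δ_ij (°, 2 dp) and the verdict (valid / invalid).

δ = 5.29°, valid

α = atan 0.15 = 8.53°;  2α = 17.06°
edge 0: e_0 = (+0.97, +1.50);  n_0 = (+0.8397, -0.5430)
edge 2: e_2 = (-2.21, -2.81);  n_2 = (-0.7860, +0.6182)
∠(n_0, n_2) = 174.71°
δ = |180° − 174.71°| = 5.29°
5.29° ≤ 2α = 17.06°  →  valid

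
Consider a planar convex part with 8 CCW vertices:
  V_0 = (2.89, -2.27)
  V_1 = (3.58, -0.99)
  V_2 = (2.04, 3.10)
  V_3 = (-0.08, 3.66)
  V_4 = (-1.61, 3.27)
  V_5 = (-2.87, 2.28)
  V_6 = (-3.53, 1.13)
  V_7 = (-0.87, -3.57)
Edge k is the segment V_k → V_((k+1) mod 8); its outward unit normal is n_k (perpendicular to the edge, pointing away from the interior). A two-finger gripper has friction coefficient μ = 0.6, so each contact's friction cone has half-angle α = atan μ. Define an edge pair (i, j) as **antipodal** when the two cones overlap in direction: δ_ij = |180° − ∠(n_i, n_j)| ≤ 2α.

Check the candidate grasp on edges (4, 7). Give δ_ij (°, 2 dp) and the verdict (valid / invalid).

δ = 19.08°, valid

α = atan 0.6 = 30.96°;  2α = 61.93°
edge 4: e_4 = (-1.26, -0.99);  n_4 = (-0.6178, +0.7863)
edge 7: e_7 = (+3.76, +1.30);  n_7 = (+0.3268, -0.9451)
∠(n_4, n_7) = 160.92°
δ = |180° − 160.92°| = 19.08°
19.08° ≤ 2α = 61.93°  →  valid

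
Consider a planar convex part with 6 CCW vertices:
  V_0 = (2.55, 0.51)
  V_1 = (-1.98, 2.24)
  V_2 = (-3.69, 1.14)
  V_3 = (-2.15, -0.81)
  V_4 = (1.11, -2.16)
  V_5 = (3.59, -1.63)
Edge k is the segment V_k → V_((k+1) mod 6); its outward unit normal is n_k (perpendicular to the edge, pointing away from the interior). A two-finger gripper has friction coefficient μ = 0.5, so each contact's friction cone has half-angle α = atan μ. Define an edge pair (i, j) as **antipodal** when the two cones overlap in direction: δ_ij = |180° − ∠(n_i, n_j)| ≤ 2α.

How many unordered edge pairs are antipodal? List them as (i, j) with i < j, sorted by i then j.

α = atan 0.5 = 26.57°;  2α = 53.13°
n_0 = (+0.3568, +0.9342)
n_1 = (-0.5410, +0.8410)
n_2 = (-0.7848, -0.6198)
n_3 = (-0.3826, -0.9239)
n_4 = (+0.2090, -0.9779)
n_5 = (+0.8994, +0.4371)
  (0,1): δ = 126.35°  ·
  (0,2): δ = 30.80°  ✓
  (0,3): δ = 1.59°  ✓
  (0,4): δ = 32.96°  ✓
  (0,5): δ = 136.82°  ·
  (1,2): δ = 84.45°  ·
  (1,3): δ = 55.25°  ·
  (1,4): δ = 20.69°  ✓
  (1,5): δ = 83.17°  ·
  (2,3): δ = 150.79°  ·
  (2,4): δ = 116.24°  ·
  (2,5): δ = 12.38°  ✓
  (3,4): δ = 145.44°  ·
  (3,5): δ = 41.59°  ✓
  (4,5): δ = 76.14°  ·
antipodal pairs: 6

count = 6; pairs: (0,2), (0,3), (0,4), (1,4), (2,5), (3,5)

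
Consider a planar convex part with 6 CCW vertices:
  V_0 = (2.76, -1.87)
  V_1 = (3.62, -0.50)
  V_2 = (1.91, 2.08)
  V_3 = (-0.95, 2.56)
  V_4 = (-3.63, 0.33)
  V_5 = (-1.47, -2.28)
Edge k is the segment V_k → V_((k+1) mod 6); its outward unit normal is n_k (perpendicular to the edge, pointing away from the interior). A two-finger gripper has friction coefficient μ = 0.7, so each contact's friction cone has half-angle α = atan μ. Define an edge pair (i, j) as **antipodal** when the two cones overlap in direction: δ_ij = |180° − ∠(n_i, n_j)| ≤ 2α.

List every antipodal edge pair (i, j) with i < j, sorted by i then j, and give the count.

count = 7; pairs: (0,2), (0,3), (1,4), (1,5), (2,4), (2,5), (3,5)

α = atan 0.7 = 34.99°;  2α = 69.98°
n_0 = (+0.8470, -0.5317)
n_1 = (+0.8335, +0.5525)
n_2 = (+0.1655, +0.9862)
n_3 = (-0.6396, +0.7687)
n_4 = (-0.7704, -0.6376)
n_5 = (+0.0965, -0.9953)
  (0,1): δ = 114.35°  ·
  (0,2): δ = 67.41°  ✓
  (0,3): δ = 18.12°  ✓
  (0,4): δ = 71.73°  ·
  (0,5): δ = 127.65°  ·
  (1,2): δ = 133.06°  ·
  (1,3): δ = 83.77°  ·
  (1,4): δ = 6.07°  ✓
  (1,5): δ = 62.00°  ✓
  (2,3): δ = 130.71°  ·
  (2,4): δ = 40.86°  ✓
  (2,5): δ = 15.06°  ✓
  (3,4): δ = 90.15°  ·
  (3,5): δ = 34.23°  ✓
  (4,5): δ = 124.07°  ·
antipodal pairs: 7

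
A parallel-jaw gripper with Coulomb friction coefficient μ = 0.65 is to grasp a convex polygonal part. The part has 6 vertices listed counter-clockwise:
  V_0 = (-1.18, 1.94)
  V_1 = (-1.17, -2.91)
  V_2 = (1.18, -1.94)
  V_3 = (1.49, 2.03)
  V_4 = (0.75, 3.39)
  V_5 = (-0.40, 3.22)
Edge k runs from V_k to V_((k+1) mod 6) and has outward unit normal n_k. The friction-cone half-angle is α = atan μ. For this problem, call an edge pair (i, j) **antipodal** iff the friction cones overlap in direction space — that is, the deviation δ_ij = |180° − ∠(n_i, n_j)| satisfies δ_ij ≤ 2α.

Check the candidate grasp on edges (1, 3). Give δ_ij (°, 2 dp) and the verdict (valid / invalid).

α = atan 0.65 = 33.02°;  2α = 66.05°
edge 1: e_1 = (+2.35, +0.97);  n_1 = (+0.3815, -0.9244)
edge 3: e_3 = (-0.74, +1.36);  n_3 = (+0.8784, +0.4779)
∠(n_1, n_3) = 96.12°
δ = |180° − 96.12°| = 83.88°
83.88° > 2α = 66.05°  →  invalid

δ = 83.88°, invalid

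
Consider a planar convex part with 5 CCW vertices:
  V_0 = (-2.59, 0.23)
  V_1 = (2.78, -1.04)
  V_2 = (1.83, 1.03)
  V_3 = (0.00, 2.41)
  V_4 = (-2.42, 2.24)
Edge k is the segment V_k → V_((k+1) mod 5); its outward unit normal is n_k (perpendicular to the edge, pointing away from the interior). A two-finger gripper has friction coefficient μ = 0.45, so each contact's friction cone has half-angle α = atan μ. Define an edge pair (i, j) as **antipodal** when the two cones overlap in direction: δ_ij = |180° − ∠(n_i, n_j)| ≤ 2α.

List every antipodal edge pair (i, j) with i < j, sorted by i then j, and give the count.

count = 3; pairs: (0,2), (0,3), (1,4)

α = atan 0.45 = 24.23°;  2α = 48.46°
n_0 = (-0.2302, -0.9732)
n_1 = (+0.9089, +0.4171)
n_2 = (+0.6021, +0.7984)
n_3 = (-0.0701, +0.9975)
n_4 = (-0.9964, +0.0843)
  (0,1): δ = 52.04°  ·
  (0,2): δ = 23.71°  ✓
  (0,3): δ = 17.32°  ✓
  (0,4): δ = 98.47°  ·
  (1,2): δ = 151.67°  ·
  (1,3): δ = 110.63°  ·
  (1,4): δ = 29.49°  ✓
  (2,3): δ = 138.96°  ·
  (2,4): δ = 57.81°  ·
  (3,4): δ = 98.85°  ·
antipodal pairs: 3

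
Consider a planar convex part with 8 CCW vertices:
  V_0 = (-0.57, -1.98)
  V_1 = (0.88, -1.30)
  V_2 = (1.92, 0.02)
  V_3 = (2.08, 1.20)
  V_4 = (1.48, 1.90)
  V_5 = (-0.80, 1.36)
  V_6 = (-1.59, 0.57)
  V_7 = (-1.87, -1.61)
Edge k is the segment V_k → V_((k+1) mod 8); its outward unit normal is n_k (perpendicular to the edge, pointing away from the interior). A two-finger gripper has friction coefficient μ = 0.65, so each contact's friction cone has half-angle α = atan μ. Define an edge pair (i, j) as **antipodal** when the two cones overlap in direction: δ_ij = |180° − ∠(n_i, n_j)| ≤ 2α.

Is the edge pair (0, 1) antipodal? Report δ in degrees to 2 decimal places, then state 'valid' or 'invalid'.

δ = 153.36°, invalid

α = atan 0.65 = 33.02°;  2α = 66.05°
edge 0: e_0 = (+1.45, +0.68);  n_0 = (+0.4246, -0.9054)
edge 1: e_1 = (+1.04, +1.32);  n_1 = (+0.7855, -0.6189)
∠(n_0, n_1) = 26.64°
δ = |180° − 26.64°| = 153.36°
153.36° > 2α = 66.05°  →  invalid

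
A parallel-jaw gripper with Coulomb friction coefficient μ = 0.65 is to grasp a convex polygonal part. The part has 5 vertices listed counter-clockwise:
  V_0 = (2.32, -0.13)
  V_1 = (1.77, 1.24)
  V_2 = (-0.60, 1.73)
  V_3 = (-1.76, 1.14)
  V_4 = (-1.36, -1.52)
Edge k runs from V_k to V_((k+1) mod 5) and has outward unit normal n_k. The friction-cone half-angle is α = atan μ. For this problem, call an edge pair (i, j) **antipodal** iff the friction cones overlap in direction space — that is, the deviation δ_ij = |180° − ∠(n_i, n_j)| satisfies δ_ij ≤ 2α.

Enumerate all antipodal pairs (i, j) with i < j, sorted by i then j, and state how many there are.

α = atan 0.65 = 33.02°;  2α = 66.05°
n_0 = (+0.9280, +0.3726)
n_1 = (+0.2025, +0.9793)
n_2 = (-0.4534, +0.8913)
n_3 = (-0.9889, -0.1487)
n_4 = (+0.3534, -0.9355)
  (0,1): δ = 123.55°  ·
  (0,2): δ = 84.91°  ·
  (0,3): δ = 13.32°  ✓
  (0,4): δ = 88.82°  ·
  (1,2): δ = 141.36°  ·
  (1,3): δ = 69.77°  ·
  (1,4): δ = 32.37°  ✓
  (2,3): δ = 108.41°  ·
  (2,4): δ = 6.27°  ✓
  (3,4): δ = 77.86°  ·
antipodal pairs: 3

count = 3; pairs: (0,3), (1,4), (2,4)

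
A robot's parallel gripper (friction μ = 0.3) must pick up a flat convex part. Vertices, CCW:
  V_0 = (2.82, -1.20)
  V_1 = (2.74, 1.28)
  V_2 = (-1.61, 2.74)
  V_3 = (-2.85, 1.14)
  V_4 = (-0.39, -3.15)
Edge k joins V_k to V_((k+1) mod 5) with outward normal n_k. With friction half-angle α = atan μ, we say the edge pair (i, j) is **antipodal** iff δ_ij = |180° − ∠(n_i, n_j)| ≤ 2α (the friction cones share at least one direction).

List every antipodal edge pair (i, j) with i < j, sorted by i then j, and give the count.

count = 2; pairs: (0,3), (2,4)

α = atan 0.3 = 16.70°;  2α = 33.40°
n_0 = (+0.9995, +0.0322)
n_1 = (+0.3182, +0.9480)
n_2 = (-0.7904, +0.6126)
n_3 = (-0.8675, -0.4974)
n_4 = (+0.5192, -0.8547)
  (0,1): δ = 110.40°  ·
  (0,2): δ = 39.62°  ·
  (0,3): δ = 27.98°  ✓
  (0,4): δ = 119.43°  ·
  (1,2): δ = 109.22°  ·
  (1,3): δ = 41.62°  ·
  (1,4): δ = 49.83°  ·
  (2,3): δ = 112.39°  ·
  (2,4): δ = 20.95°  ✓
  (3,4): δ = 88.55°  ·
antipodal pairs: 2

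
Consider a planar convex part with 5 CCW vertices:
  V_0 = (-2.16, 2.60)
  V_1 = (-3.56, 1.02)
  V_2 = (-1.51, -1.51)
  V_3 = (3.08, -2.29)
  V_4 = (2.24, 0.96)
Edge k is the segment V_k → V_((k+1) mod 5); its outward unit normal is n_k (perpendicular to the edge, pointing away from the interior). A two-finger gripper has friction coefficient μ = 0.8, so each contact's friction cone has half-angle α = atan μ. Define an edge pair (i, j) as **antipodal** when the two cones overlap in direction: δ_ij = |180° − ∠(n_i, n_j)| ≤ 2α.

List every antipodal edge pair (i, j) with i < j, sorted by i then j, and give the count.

count = 6; pairs: (0,2), (0,3), (1,3), (1,4), (2,3), (2,4)

α = atan 0.8 = 38.66°;  2α = 77.32°
n_0 = (-0.7485, +0.6632)
n_1 = (-0.7770, -0.6296)
n_2 = (-0.1675, -0.9859)
n_3 = (+0.9682, +0.2502)
n_4 = (+0.3493, +0.9370)
  (0,1): δ = 99.44°  ·
  (0,2): δ = 58.10°  ✓
  (0,3): δ = 56.04°  ✓
  (0,4): δ = 111.10°  ·
  (1,2): δ = 138.66°  ·
  (1,3): δ = 24.53°  ✓
  (1,4): δ = 30.54°  ✓
  (2,3): δ = 65.86°  ✓
  (2,4): δ = 10.80°  ✓
  (3,4): δ = 124.93°  ·
antipodal pairs: 6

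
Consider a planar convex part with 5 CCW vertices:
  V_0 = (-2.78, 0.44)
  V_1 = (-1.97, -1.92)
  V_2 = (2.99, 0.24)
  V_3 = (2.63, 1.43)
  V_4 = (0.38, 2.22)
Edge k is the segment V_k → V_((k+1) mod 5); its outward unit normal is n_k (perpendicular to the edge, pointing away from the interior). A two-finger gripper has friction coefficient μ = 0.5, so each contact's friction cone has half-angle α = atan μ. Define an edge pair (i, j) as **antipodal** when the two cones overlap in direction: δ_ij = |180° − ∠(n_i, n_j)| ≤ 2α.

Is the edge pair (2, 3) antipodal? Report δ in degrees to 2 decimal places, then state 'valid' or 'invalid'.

α = atan 0.5 = 26.57°;  2α = 53.13°
edge 2: e_2 = (-0.36, +1.19);  n_2 = (+0.9572, +0.2896)
edge 3: e_3 = (-2.25, +0.79);  n_3 = (+0.3313, +0.9435)
∠(n_2, n_3) = 53.82°
δ = |180° − 53.82°| = 126.18°
126.18° > 2α = 53.13°  →  invalid

δ = 126.18°, invalid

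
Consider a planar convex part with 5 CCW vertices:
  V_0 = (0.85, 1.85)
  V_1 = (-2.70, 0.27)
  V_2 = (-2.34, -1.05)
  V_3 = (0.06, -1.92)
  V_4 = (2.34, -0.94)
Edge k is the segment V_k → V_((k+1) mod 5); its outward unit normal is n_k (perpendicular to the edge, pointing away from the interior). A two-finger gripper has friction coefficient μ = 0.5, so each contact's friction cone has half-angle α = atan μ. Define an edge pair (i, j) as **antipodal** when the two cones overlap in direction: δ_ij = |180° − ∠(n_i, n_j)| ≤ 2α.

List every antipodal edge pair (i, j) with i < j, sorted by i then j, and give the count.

α = atan 0.5 = 26.57°;  2α = 53.13°
n_0 = (-0.4066, +0.9136)
n_1 = (-0.9648, -0.2631)
n_2 = (-0.3408, -0.9401)
n_3 = (+0.3949, -0.9187)
n_4 = (+0.8821, +0.4711)
  (0,1): δ = 98.74°  ·
  (0,2): δ = 43.92°  ✓
  (0,3): δ = 0.73°  ✓
  (0,4): δ = 94.11°  ·
  (1,2): δ = 125.18°  ·
  (1,3): δ = 82.00°  ·
  (1,4): δ = 12.85°  ✓
  (2,3): δ = 136.82°  ·
  (2,4): δ = 41.97°  ✓
  (3,4): δ = 85.15°  ·
antipodal pairs: 4

count = 4; pairs: (0,2), (0,3), (1,4), (2,4)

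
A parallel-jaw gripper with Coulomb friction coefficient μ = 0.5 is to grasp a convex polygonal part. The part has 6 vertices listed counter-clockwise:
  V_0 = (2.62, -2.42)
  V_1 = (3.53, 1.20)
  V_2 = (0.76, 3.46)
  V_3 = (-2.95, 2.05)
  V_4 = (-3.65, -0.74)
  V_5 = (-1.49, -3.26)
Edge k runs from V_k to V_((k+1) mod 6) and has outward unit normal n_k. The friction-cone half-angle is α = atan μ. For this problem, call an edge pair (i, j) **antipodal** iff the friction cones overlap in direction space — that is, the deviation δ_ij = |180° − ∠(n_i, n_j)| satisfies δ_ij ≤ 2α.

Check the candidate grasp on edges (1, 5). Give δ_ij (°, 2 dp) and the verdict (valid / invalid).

α = atan 0.5 = 26.57°;  2α = 53.13°
edge 1: e_1 = (-2.77, +2.26);  n_1 = (+0.6322, +0.7748)
edge 5: e_5 = (+4.11, +0.84);  n_5 = (+0.2002, -0.9797)
∠(n_1, n_5) = 129.24°
δ = |180° − 129.24°| = 50.76°
50.76° ≤ 2α = 53.13°  →  valid

δ = 50.76°, valid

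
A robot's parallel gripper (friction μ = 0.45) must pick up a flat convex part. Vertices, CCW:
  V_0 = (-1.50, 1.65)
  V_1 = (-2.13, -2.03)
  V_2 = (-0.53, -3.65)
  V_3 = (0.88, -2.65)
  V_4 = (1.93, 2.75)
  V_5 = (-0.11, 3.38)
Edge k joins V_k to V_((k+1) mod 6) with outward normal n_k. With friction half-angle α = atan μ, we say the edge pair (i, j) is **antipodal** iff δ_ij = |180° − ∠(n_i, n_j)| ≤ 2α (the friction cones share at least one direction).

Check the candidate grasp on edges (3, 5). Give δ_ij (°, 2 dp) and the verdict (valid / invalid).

α = atan 0.45 = 24.23°;  2α = 48.46°
edge 3: e_3 = (+1.05, +5.40);  n_3 = (+0.9816, -0.1909)
edge 5: e_5 = (-1.39, -1.73);  n_5 = (-0.7795, +0.6263)
∠(n_3, n_5) = 152.22°
δ = |180° − 152.22°| = 27.78°
27.78° ≤ 2α = 48.46°  →  valid

δ = 27.78°, valid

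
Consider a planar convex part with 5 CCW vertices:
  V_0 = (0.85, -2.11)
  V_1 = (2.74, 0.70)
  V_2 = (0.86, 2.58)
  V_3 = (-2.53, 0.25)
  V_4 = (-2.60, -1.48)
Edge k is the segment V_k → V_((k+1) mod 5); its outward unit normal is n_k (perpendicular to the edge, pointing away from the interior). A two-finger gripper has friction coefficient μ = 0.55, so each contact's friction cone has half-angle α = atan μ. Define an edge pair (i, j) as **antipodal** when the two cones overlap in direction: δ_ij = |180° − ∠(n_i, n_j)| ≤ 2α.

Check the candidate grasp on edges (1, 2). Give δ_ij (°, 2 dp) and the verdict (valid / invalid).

δ = 100.50°, invalid

α = atan 0.55 = 28.81°;  2α = 57.62°
edge 1: e_1 = (-1.88, +1.88);  n_1 = (+0.7071, +0.7071)
edge 2: e_2 = (-3.39, -2.33);  n_2 = (-0.5664, +0.8241)
∠(n_1, n_2) = 79.50°
δ = |180° − 79.50°| = 100.50°
100.50° > 2α = 57.62°  →  invalid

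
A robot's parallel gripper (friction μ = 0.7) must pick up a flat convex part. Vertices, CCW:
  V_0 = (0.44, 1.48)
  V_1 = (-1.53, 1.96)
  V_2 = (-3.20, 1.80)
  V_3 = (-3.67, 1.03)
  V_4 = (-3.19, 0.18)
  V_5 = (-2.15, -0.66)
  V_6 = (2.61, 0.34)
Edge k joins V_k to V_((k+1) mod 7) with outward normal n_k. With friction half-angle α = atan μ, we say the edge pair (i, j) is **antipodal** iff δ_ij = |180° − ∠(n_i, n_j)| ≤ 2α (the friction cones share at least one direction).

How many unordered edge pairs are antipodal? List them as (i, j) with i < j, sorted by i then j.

count = 10; pairs: (0,3), (0,4), (0,5), (1,3), (1,4), (1,5), (2,5), (3,6), (4,6), (5,6)

α = atan 0.7 = 34.99°;  2α = 69.98°
n_0 = (+0.2367, +0.9716)
n_1 = (-0.0954, +0.9954)
n_2 = (-0.8536, +0.5210)
n_3 = (-0.8708, -0.4917)
n_4 = (-0.6283, -0.7779)
n_5 = (+0.2056, -0.9786)
n_6 = (+0.4651, +0.8853)
  (0,1): δ = 160.83°  ·
  (0,2): δ = 107.71°  ·
  (0,3): δ = 46.85°  ✓
  (0,4): δ = 25.23°  ✓
  (0,5): δ = 25.56°  ✓
  (0,6): δ = 165.98°  ·
  (1,2): δ = 126.87°  ·
  (1,3): δ = 66.02°  ✓
  (1,4): δ = 44.40°  ✓
  (1,5): δ = 6.39°  ✓
  (1,6): δ = 146.81°  ·
  (2,3): δ = 119.15°  ·
  (2,4): δ = 97.53°  ·
  (2,5): δ = 46.74°  ✓
  (2,6): δ = 93.68°  ·
  (3,4): δ = 158.38°  ·
  (3,5): δ = 107.59°  ·
  (3,6): δ = 32.83°  ✓
  (4,5): δ = 129.21°  ·
  (4,6): δ = 11.21°  ✓
  (5,6): δ = 39.58°  ✓
antipodal pairs: 10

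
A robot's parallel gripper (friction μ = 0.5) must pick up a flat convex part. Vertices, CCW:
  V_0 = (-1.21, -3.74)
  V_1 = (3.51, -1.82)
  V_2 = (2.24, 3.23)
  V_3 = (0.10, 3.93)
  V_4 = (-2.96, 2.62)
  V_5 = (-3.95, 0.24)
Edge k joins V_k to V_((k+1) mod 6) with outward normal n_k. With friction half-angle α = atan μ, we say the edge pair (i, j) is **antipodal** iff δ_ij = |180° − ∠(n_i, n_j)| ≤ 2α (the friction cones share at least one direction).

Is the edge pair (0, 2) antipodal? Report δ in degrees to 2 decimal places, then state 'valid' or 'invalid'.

α = atan 0.5 = 26.57°;  2α = 53.13°
edge 0: e_0 = (+4.72, +1.92);  n_0 = (+0.3768, -0.9263)
edge 2: e_2 = (-2.14, +0.70);  n_2 = (+0.3109, +0.9504)
∠(n_0, n_2) = 139.75°
δ = |180° − 139.75°| = 40.25°
40.25° ≤ 2α = 53.13°  →  valid

δ = 40.25°, valid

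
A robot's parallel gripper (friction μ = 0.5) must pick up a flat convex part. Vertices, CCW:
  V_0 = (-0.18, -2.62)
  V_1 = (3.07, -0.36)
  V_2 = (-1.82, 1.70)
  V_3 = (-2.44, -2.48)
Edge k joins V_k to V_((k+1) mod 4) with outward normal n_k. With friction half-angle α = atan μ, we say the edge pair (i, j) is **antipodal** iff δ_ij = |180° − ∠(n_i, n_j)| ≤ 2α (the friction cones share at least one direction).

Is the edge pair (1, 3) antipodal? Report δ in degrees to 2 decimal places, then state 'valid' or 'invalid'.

α = atan 0.5 = 26.57°;  2α = 53.13°
edge 1: e_1 = (-4.89, +2.06);  n_1 = (+0.3882, +0.9216)
edge 3: e_3 = (+2.26, -0.14);  n_3 = (-0.0618, -0.9981)
∠(n_1, n_3) = 160.70°
δ = |180° − 160.70°| = 19.30°
19.30° ≤ 2α = 53.13°  →  valid

δ = 19.30°, valid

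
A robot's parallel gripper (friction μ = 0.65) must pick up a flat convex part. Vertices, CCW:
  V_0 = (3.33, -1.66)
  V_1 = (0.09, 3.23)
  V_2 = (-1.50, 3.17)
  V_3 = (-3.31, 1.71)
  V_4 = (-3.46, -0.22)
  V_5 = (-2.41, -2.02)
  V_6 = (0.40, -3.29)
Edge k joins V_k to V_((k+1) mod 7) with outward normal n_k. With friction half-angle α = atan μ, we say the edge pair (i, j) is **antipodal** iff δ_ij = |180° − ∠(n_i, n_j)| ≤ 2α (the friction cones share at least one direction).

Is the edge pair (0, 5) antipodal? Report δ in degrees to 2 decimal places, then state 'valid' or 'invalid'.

δ = 32.15°, valid

α = atan 0.65 = 33.02°;  2α = 66.05°
edge 0: e_0 = (-3.24, +4.89);  n_0 = (+0.8336, +0.5523)
edge 5: e_5 = (+2.81, -1.27);  n_5 = (-0.4118, -0.9113)
∠(n_0, n_5) = 147.85°
δ = |180° − 147.85°| = 32.15°
32.15° ≤ 2α = 66.05°  →  valid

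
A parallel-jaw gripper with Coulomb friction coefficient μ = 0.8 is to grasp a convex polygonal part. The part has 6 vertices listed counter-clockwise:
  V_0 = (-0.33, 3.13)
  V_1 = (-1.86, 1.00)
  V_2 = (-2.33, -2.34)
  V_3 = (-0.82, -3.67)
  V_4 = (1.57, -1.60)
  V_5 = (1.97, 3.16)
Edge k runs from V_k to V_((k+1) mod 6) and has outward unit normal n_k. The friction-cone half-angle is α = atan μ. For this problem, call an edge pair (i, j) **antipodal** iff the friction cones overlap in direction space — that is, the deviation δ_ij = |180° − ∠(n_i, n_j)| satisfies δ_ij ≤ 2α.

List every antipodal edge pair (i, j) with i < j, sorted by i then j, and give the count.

α = atan 0.8 = 38.66°;  2α = 77.32°
n_0 = (-0.8122, +0.5834)
n_1 = (-0.9902, +0.1393)
n_2 = (-0.6610, -0.7504)
n_3 = (+0.6547, -0.7559)
n_4 = (+0.9965, -0.0837)
n_5 = (-0.0130, +0.9999)
  (0,1): δ = 152.32°  ·
  (0,2): δ = 95.68°  ·
  (0,3): δ = 13.41°  ✓
  (0,4): δ = 30.89°  ✓
  (0,5): δ = 126.44°  ·
  (1,2): δ = 123.36°  ·
  (1,3): δ = 41.09°  ✓
  (1,4): δ = 3.21°  ✓
  (1,5): δ = 98.76°  ·
  (2,3): δ = 97.73°  ·
  (2,4): δ = 53.43°  ✓
  (2,5): δ = 42.12°  ✓
  (3,4): δ = 135.70°  ·
  (3,5): δ = 40.15°  ✓
  (4,5): δ = 84.45°  ·
antipodal pairs: 7

count = 7; pairs: (0,3), (0,4), (1,3), (1,4), (2,4), (2,5), (3,5)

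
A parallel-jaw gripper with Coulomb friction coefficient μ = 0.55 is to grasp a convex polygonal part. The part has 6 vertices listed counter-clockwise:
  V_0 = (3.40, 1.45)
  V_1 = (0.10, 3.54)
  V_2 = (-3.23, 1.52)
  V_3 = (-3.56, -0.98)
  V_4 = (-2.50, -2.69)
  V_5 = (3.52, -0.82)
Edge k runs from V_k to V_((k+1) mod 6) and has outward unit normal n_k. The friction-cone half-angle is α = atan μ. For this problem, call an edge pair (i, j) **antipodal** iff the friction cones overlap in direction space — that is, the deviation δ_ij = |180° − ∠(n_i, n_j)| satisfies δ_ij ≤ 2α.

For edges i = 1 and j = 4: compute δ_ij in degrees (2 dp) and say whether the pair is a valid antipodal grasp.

δ = 13.98°, valid

α = atan 0.55 = 28.81°;  2α = 57.62°
edge 1: e_1 = (-3.33, -2.02);  n_1 = (-0.5186, +0.8550)
edge 4: e_4 = (+6.02, +1.87);  n_4 = (+0.2966, -0.9550)
∠(n_1, n_4) = 166.02°
δ = |180° − 166.02°| = 13.98°
13.98° ≤ 2α = 57.62°  →  valid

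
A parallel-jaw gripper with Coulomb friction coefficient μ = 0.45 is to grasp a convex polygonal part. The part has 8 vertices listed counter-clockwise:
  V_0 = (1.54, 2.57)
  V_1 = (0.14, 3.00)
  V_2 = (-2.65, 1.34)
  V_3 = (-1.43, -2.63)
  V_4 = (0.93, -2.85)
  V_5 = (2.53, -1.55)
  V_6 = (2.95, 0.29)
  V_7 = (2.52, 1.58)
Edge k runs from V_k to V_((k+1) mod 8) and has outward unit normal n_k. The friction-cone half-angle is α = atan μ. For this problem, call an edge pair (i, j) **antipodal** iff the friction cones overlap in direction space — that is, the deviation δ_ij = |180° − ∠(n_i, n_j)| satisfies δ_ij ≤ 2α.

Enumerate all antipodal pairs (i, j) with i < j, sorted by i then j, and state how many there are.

α = atan 0.45 = 24.23°;  2α = 48.46°
n_0 = (+0.2936, +0.9559)
n_1 = (-0.5113, +0.8594)
n_2 = (-0.9559, -0.2937)
n_3 = (-0.0928, -0.9957)
n_4 = (+0.6306, -0.7761)
n_5 = (+0.9749, -0.2225)
n_6 = (+0.9487, +0.3162)
n_7 = (+0.7107, +0.7035)
  (0,1): δ = 132.17°  ·
  (0,2): δ = 55.84°  ·
  (0,3): δ = 11.75°  ✓
  (0,4): δ = 56.17°  ·
  (0,5): δ = 94.22°  ·
  (0,6): δ = 125.51°  ·
  (0,7): δ = 151.78°  ·
  (1,2): δ = 103.67°  ·
  (1,3): δ = 36.08°  ✓
  (1,4): δ = 8.34°  ✓
  (1,5): δ = 46.39°  ✓
  (1,6): δ = 77.68°  ·
  (1,7): δ = 103.96°  ·
  (2,3): δ = 112.41°  ·
  (2,4): δ = 67.99°  ·
  (2,5): δ = 29.94°  ✓
  (2,6): δ = 1.35°  ✓
  (2,7): δ = 27.63°  ✓
  (3,4): δ = 135.58°  ·
  (3,5): δ = 97.53°  ·
  (3,6): δ = 66.24°  ·
  (3,7): δ = 39.97°  ✓
  (4,5): δ = 141.95°  ·
  (4,6): δ = 110.66°  ·
  (4,7): δ = 84.38°  ·
  (5,6): δ = 148.71°  ·
  (5,7): δ = 122.43°  ·
  (6,7): δ = 153.73°  ·
antipodal pairs: 8

count = 8; pairs: (0,3), (1,3), (1,4), (1,5), (2,5), (2,6), (2,7), (3,7)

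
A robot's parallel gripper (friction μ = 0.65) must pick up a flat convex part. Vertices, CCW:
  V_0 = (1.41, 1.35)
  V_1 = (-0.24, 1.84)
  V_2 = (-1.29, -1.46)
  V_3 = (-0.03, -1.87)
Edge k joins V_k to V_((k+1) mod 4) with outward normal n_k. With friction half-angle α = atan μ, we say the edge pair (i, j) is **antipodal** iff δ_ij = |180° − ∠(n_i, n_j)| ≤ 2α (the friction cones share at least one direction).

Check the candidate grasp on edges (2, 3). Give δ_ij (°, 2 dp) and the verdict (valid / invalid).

α = atan 0.65 = 33.02°;  2α = 66.05°
edge 2: e_2 = (+1.26, -0.41);  n_2 = (-0.3094, -0.9509)
edge 3: e_3 = (+1.44, +3.22);  n_3 = (+0.9129, -0.4082)
∠(n_2, n_3) = 83.93°
δ = |180° − 83.93°| = 96.07°
96.07° > 2α = 66.05°  →  invalid

δ = 96.07°, invalid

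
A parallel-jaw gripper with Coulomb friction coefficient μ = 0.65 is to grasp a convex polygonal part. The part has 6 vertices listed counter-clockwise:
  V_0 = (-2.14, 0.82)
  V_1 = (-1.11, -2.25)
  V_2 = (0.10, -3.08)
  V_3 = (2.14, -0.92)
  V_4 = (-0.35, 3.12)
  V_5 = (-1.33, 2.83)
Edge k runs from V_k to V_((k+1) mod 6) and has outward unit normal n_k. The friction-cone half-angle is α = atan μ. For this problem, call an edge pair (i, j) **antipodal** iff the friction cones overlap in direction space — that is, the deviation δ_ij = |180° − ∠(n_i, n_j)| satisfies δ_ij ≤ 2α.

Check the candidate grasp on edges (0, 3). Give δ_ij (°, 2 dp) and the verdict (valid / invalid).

α = atan 0.65 = 33.02°;  2α = 66.05°
edge 0: e_0 = (+1.03, -3.07);  n_0 = (-0.9481, -0.3181)
edge 3: e_3 = (-2.49, +4.04);  n_3 = (+0.8513, +0.5247)
∠(n_0, n_3) = 166.90°
δ = |180° − 166.90°| = 13.10°
13.10° ≤ 2α = 66.05°  →  valid

δ = 13.10°, valid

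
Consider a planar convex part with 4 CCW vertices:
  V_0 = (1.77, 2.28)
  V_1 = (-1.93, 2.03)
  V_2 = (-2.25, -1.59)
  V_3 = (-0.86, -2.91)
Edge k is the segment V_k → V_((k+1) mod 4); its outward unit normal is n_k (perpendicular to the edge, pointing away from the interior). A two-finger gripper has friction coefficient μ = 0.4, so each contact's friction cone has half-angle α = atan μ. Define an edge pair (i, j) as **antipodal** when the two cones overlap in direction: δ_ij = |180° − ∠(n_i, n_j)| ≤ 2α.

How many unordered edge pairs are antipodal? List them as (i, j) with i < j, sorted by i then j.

count = 1; pairs: (1,3)

α = atan 0.4 = 21.80°;  2α = 43.60°
n_0 = (-0.0674, +0.9977)
n_1 = (-0.9961, +0.0881)
n_2 = (-0.6886, -0.7251)
n_3 = (+0.8920, -0.4520)
  (0,1): δ = 98.92°  ·
  (0,2): δ = 47.39°  ·
  (0,3): δ = 59.26°  ·
  (1,2): δ = 128.47°  ·
  (1,3): δ = 21.82°  ✓
  (2,3): δ = 73.35°  ·
antipodal pairs: 1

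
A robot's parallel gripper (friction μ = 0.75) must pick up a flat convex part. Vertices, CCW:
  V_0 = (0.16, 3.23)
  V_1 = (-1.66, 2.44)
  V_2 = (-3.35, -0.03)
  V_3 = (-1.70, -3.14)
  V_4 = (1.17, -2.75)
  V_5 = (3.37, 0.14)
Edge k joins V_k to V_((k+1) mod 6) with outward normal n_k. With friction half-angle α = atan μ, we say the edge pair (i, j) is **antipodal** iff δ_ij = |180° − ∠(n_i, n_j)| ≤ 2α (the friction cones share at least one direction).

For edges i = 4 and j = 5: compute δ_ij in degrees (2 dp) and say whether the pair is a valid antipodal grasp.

α = atan 0.75 = 36.87°;  2α = 73.74°
edge 4: e_4 = (+2.20, +2.89);  n_4 = (+0.7957, -0.6057)
edge 5: e_5 = (-3.21, +3.09);  n_5 = (+0.6935, +0.7204)
∠(n_4, n_5) = 83.37°
δ = |180° − 83.37°| = 96.63°
96.63° > 2α = 73.74°  →  invalid

δ = 96.63°, invalid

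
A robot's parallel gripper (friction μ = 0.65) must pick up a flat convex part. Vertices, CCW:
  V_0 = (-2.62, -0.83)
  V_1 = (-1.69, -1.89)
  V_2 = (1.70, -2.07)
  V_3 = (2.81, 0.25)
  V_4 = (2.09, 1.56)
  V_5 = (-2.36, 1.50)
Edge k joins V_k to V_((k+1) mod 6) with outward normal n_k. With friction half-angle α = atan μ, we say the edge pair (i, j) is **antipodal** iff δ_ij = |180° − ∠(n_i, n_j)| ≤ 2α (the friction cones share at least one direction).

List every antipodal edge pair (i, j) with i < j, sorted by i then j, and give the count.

count = 7; pairs: (0,3), (0,4), (1,3), (1,4), (2,4), (2,5), (3,5)

α = atan 0.65 = 33.02°;  2α = 66.05°
n_0 = (-0.7517, -0.6595)
n_1 = (-0.0530, -0.9986)
n_2 = (+0.9021, -0.4316)
n_3 = (+0.8764, +0.4817)
n_4 = (-0.0135, +0.9999)
n_5 = (-0.9938, +0.1109)
  (0,1): δ = 134.30°  ·
  (0,2): δ = 66.83°  ·
  (0,3): δ = 12.47°  ✓
  (0,4): δ = 49.51°  ✓
  (0,5): δ = 132.37°  ·
  (1,2): δ = 112.53°  ·
  (1,3): δ = 58.17°  ✓
  (1,4): δ = 3.81°  ✓
  (1,5): δ = 86.67°  ·
  (2,3): δ = 125.64°  ·
  (2,4): δ = 63.66°  ✓
  (2,5): δ = 19.20°  ✓
  (3,4): δ = 118.02°  ·
  (3,5): δ = 35.16°  ✓
  (4,5): δ = 97.14°  ·
antipodal pairs: 7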